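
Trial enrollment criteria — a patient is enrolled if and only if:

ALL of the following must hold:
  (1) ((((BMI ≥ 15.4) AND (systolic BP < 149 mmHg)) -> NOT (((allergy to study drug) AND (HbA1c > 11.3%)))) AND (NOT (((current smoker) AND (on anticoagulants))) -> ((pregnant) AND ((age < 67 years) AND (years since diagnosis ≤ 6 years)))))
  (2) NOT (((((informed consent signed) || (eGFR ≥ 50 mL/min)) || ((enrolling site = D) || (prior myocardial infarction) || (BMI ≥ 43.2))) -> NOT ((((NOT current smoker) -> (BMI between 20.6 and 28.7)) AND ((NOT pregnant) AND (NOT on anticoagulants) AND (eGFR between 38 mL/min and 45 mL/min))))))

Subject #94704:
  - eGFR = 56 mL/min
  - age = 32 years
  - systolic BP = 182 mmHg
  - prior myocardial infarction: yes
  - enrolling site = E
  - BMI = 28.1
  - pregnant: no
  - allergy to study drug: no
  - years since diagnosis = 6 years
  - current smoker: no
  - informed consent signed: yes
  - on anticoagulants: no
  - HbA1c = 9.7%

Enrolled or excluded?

Excluded

Atomic conditions:
  BMI ≥ 15.4: 28.1 ≥ 15.4 is true
  systolic BP < 149 mmHg: 182 < 149 is false
  allergy to study drug: no → false
  HbA1c > 11.3%: 9.7 > 11.3 is false
  current smoker: no → false
  on anticoagulants: no → false
  pregnant: no → false
  age < 67 years: 32 < 67 is true
  years since diagnosis ≤ 6 years: 6 ≤ 6 is true
  informed consent signed: yes → true
  eGFR ≥ 50 mL/min: 56 ≥ 50 is true
  enrolling site = D: E == D is false
  prior myocardial infarction: yes → true
  BMI ≥ 43.2: 28.1 ≥ 43.2 is false
  NOT current smoker: no → true
  BMI between 20.6 and 28.7: 28.1 in [20.6, 28.7] is true
  NOT pregnant: no → true
  NOT on anticoagulants: no → true
  eGFR between 38 mL/min and 45 mL/min: 56 in [38, 45] is false
Combine:
[1.1.1] true AND false = false
[1.1.2.1] false AND false = false
[1.1.2] NOT false = true
[1.1] false → true (antecedent false ⇒ implication holds) = true
[1.2.1.1] false AND false = false
[1.2.1] NOT false = true
[1.2.2.2] true AND true = true
[1.2.2] false AND true = false
[1.2] true → false = false
[1] true AND false = false
[2.1.1.1] true OR true = true
[2.1.1.2] false OR true OR false = true
[2.1.1] true OR true = true
[2.1.2.1.1] true → true = true
[2.1.2.1.2] true AND true AND false = false
[2.1.2.1] true AND false = false
[2.1.2] NOT false = true
[2.1] true → true = true
[2] NOT true = false
[root] false AND false = false
Overall: false → excluded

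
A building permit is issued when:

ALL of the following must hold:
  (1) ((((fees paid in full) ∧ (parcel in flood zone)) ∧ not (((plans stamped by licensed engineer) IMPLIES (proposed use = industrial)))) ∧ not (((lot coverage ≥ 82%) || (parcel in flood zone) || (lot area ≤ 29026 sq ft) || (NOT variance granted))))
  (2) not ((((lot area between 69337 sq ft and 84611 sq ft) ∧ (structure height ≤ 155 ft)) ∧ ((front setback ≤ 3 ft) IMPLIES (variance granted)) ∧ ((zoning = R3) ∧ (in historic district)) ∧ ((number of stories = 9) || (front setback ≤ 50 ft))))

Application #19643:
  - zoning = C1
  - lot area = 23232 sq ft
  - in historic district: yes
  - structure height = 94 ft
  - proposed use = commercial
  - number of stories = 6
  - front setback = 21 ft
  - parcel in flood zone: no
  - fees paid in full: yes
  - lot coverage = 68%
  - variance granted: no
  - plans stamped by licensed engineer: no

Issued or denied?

Atomic conditions:
  fees paid in full: yes → true
  parcel in flood zone: no → false
  plans stamped by licensed engineer: no → false
  proposed use = industrial: commercial == industrial is false
  lot coverage ≥ 82%: 68 ≥ 82 is false
  lot area ≤ 29026 sq ft: 23232 ≤ 29026 is true
  NOT variance granted: no → true
  lot area between 69337 sq ft and 84611 sq ft: 23232 in [69337, 84611] is false
  structure height ≤ 155 ft: 94 ≤ 155 is true
  front setback ≤ 3 ft: 21 ≤ 3 is false
  variance granted: no → false
  zoning = R3: C1 == R3 is false
  in historic district: yes → true
  number of stories = 9: 6 == 9 is false
  front setback ≤ 50 ft: 21 ≤ 50 is true
Combine:
[1.1.1] true AND false = false
[1.1.2.1] false → false (antecedent false ⇒ implication holds) = true
[1.1.2] NOT true = false
[1.1] false AND false = false
[1.2.1] false OR false OR true OR true = true
[1.2] NOT true = false
[1] false AND false = false
[2.1.1] false AND true = false
[2.1.2] false → false (antecedent false ⇒ implication holds) = true
[2.1.3] false AND true = false
[2.1.4] false OR true = true
[2.1] false AND true AND false AND true = false
[2] NOT false = true
[root] false AND true = false
Overall: false → denied

Denied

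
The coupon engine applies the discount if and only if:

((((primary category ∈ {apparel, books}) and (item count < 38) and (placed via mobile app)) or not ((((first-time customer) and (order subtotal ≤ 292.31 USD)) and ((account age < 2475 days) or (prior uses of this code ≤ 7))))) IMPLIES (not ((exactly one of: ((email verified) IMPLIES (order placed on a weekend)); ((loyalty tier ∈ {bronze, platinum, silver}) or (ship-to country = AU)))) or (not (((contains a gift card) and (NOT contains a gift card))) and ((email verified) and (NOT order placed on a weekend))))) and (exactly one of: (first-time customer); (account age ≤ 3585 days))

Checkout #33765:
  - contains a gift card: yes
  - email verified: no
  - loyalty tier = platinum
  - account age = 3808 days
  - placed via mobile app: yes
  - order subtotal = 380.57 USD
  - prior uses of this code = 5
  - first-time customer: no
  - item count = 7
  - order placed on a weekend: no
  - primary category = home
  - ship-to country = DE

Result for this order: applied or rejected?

Rejected

Atomic conditions:
  primary category ∈ {apparel, books}: home is not in the set → false
  item count < 38: 7 < 38 is true
  placed via mobile app: yes → true
  first-time customer: no → false
  order subtotal ≤ 292.31 USD: 380.57 ≤ 292.31 is false
  account age < 2475 days: 3808 < 2475 is false
  prior uses of this code ≤ 7: 5 ≤ 7 is true
  email verified: no → false
  order placed on a weekend: no → false
  loyalty tier ∈ {bronze, platinum, silver}: platinum is in the set → true
  ship-to country = AU: DE == AU is false
  contains a gift card: yes → true
  NOT contains a gift card: yes → false
  NOT order placed on a weekend: no → true
  account age ≤ 3585 days: 3808 ≤ 3585 is false
Combine:
[1.1.1] false AND true AND true = false
[1.1.2.1.1] false AND false = false
[1.1.2.1.2] false OR true = true
[1.1.2.1] false AND true = false
[1.1.2] NOT false = true
[1.1] false OR true = true
[1.2.1.1.1] false → false (antecedent false ⇒ implication holds) = true
[1.2.1.1.2] true OR false = true
[1.2.1.1] exactly-one(true, true) = false
[1.2.1] NOT false = true
[1.2.2.1.1] true AND false = false
[1.2.2.1] NOT false = true
[1.2.2.2] false AND true = false
[1.2.2] true AND false = false
[1.2] true OR false = true
[1] true → true = true
[2] exactly-one(false, false) = false
[root] true AND false = false
Overall: false → rejected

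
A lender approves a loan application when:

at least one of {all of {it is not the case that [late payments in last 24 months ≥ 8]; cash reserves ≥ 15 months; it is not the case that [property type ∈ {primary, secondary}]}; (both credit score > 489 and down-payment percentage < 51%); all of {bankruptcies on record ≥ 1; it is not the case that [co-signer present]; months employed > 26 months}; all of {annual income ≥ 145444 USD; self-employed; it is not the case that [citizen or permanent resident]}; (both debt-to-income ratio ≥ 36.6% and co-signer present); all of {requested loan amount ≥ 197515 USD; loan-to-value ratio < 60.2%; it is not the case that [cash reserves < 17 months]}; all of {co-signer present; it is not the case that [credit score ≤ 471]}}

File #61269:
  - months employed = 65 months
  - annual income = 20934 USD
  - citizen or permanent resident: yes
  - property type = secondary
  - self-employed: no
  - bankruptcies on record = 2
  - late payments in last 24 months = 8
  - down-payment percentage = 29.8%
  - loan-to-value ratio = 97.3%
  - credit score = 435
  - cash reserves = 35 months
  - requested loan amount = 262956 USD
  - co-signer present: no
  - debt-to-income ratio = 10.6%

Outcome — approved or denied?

Approved

Atomic conditions:
  late payments in last 24 months ≥ 8: 8 ≥ 8 is true
  cash reserves ≥ 15 months: 35 ≥ 15 is true
  property type ∈ {primary, secondary}: secondary is in the set → true
  credit score > 489: 435 > 489 is false
  down-payment percentage < 51%: 29.8 < 51 is true
  bankruptcies on record ≥ 1: 2 ≥ 1 is true
  co-signer present: no → false
  months employed > 26 months: 65 > 26 is true
  annual income ≥ 145444 USD: 20934 ≥ 145444 is false
  self-employed: no → false
  citizen or permanent resident: yes → true
  debt-to-income ratio ≥ 36.6%: 10.6 ≥ 36.6 is false
  requested loan amount ≥ 197515 USD: 262956 ≥ 197515 is true
  loan-to-value ratio < 60.2%: 97.3 < 60.2 is false
  cash reserves < 17 months: 35 < 17 is false
  credit score ≤ 471: 435 ≤ 471 is true
Combine:
[1.1] NOT true = false
[1.3] NOT true = false
[1] false AND true AND false = false
[2] false AND true = false
[3.2] NOT false = true
[3] true AND true AND true = true
[4.3] NOT true = false
[4] false AND false AND false = false
[5] false AND false = false
[6.3] NOT false = true
[6] true AND false AND true = false
[7.2] NOT true = false
[7] false AND false = false
[root] false OR false OR true OR false OR false OR false OR false = true
Overall: true → approved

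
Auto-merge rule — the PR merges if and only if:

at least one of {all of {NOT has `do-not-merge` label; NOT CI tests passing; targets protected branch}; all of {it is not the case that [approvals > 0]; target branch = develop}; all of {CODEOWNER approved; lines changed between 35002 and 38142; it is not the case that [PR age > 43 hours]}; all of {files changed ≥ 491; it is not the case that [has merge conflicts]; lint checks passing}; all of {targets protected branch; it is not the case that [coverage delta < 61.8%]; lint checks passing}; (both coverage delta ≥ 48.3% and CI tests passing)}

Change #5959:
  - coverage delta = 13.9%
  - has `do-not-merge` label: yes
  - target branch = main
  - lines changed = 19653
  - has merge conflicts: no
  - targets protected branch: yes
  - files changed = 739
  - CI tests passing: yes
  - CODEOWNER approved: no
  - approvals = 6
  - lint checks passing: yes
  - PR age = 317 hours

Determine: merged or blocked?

Atomic conditions:
  NOT has `do-not-merge` label: yes → false
  NOT CI tests passing: yes → false
  targets protected branch: yes → true
  approvals > 0: 6 > 0 is true
  target branch = develop: main == develop is false
  CODEOWNER approved: no → false
  lines changed between 35002 and 38142: 19653 in [35002, 38142] is false
  PR age > 43 hours: 317 > 43 is true
  files changed ≥ 491: 739 ≥ 491 is true
  has merge conflicts: no → false
  lint checks passing: yes → true
  coverage delta < 61.8%: 13.9 < 61.8 is true
  coverage delta ≥ 48.3%: 13.9 ≥ 48.3 is false
  CI tests passing: yes → true
Combine:
[1] false AND false AND true = false
[2.1] NOT true = false
[2] false AND false = false
[3.3] NOT true = false
[3] false AND false AND false = false
[4.2] NOT false = true
[4] true AND true AND true = true
[5.2] NOT true = false
[5] true AND false AND true = false
[6] false AND true = false
[root] false OR false OR false OR true OR false OR false = true
Overall: true → merged

Merged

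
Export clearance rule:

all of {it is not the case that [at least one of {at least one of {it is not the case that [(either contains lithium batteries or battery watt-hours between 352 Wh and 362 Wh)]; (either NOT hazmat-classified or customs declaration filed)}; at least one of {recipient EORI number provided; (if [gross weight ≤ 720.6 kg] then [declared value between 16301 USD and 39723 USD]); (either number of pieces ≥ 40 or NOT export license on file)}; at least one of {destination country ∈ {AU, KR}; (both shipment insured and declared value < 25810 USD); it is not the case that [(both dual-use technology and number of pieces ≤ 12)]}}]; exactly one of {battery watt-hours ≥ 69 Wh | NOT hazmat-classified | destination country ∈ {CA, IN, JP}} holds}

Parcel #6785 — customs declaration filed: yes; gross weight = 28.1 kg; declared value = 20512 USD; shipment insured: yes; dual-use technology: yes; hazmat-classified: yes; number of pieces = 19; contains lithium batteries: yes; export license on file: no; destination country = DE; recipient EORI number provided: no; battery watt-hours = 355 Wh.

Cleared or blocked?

Atomic conditions:
  contains lithium batteries: yes → true
  battery watt-hours between 352 Wh and 362 Wh: 355 in [352, 362] is true
  NOT hazmat-classified: yes → false
  customs declaration filed: yes → true
  recipient EORI number provided: no → false
  gross weight ≤ 720.6 kg: 28.1 ≤ 720.6 is true
  declared value between 16301 USD and 39723 USD: 20512 in [16301, 39723] is true
  number of pieces ≥ 40: 19 ≥ 40 is false
  NOT export license on file: no → true
  destination country ∈ {AU, KR}: DE is not in the set → false
  shipment insured: yes → true
  declared value < 25810 USD: 20512 < 25810 is true
  dual-use technology: yes → true
  number of pieces ≤ 12: 19 ≤ 12 is false
  battery watt-hours ≥ 69 Wh: 355 ≥ 69 is true
  destination country ∈ {CA, IN, JP}: DE is not in the set → false
Combine:
[1.1.1.1.1] true OR true = true
[1.1.1.1] NOT true = false
[1.1.1.2] false OR true = true
[1.1.1] false OR true = true
[1.1.2.2] true → true = true
[1.1.2.3] false OR true = true
[1.1.2] false OR true OR true = true
[1.1.3.2] true AND true = true
[1.1.3.3.1] true AND false = false
[1.1.3.3] NOT false = true
[1.1.3] false OR true OR true = true
[1.1] true OR true OR true = true
[1] NOT true = false
[2] exactly-one(true, false, false) = true
[root] false AND true = false
Overall: false → blocked

Blocked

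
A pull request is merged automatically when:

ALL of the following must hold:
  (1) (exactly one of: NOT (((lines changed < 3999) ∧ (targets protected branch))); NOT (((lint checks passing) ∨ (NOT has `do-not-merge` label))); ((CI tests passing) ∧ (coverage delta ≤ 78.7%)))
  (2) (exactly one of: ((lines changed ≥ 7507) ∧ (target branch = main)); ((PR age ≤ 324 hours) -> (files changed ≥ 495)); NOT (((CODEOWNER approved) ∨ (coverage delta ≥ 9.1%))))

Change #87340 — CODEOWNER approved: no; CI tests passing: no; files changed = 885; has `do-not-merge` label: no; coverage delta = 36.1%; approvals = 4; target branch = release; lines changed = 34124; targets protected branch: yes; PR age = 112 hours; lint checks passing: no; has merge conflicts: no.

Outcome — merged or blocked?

Merged

Atomic conditions:
  lines changed < 3999: 34124 < 3999 is false
  targets protected branch: yes → true
  lint checks passing: no → false
  NOT has `do-not-merge` label: no → true
  CI tests passing: no → false
  coverage delta ≤ 78.7%: 36.1 ≤ 78.7 is true
  lines changed ≥ 7507: 34124 ≥ 7507 is true
  target branch = main: release == main is false
  PR age ≤ 324 hours: 112 ≤ 324 is true
  files changed ≥ 495: 885 ≥ 495 is true
  CODEOWNER approved: no → false
  coverage delta ≥ 9.1%: 36.1 ≥ 9.1 is true
Combine:
[1.1.1] false AND true = false
[1.1] NOT false = true
[1.2.1] false OR true = true
[1.2] NOT true = false
[1.3] false AND true = false
[1] exactly-one(true, false, false) = true
[2.1] true AND false = false
[2.2] true → true = true
[2.3.1] false OR true = true
[2.3] NOT true = false
[2] exactly-one(false, true, false) = true
[root] true AND true = true
Overall: true → merged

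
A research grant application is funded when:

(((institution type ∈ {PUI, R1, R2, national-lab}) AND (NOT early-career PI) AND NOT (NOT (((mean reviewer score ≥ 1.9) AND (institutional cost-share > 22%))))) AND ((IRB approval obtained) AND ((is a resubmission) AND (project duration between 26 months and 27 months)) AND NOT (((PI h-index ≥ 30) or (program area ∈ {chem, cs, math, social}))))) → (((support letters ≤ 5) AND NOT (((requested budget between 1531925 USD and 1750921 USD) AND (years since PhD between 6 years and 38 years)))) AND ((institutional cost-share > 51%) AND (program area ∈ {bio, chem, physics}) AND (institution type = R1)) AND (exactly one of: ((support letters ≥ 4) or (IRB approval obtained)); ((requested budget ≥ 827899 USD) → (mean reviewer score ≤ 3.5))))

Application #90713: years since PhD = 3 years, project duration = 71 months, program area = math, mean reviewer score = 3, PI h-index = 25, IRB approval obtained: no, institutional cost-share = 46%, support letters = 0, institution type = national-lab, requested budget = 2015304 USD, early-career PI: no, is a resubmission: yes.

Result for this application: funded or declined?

Funded

Atomic conditions:
  institution type ∈ {PUI, R1, R2, national-lab}: national-lab is in the set → true
  NOT early-career PI: no → true
  mean reviewer score ≥ 1.9: 3 ≥ 1.9 is true
  institutional cost-share > 22%: 46 > 22 is true
  IRB approval obtained: no → false
  is a resubmission: yes → true
  project duration between 26 months and 27 months: 71 in [26, 27] is false
  PI h-index ≥ 30: 25 ≥ 30 is false
  program area ∈ {chem, cs, math, social}: math is in the set → true
  support letters ≤ 5: 0 ≤ 5 is true
  requested budget between 1531925 USD and 1750921 USD: 2015304 in [1531925, 1750921] is false
  years since PhD between 6 years and 38 years: 3 in [6, 38] is false
  institutional cost-share > 51%: 46 > 51 is false
  program area ∈ {bio, chem, physics}: math is not in the set → false
  institution type = R1: national-lab == R1 is false
  support letters ≥ 4: 0 ≥ 4 is false
  requested budget ≥ 827899 USD: 2015304 ≥ 827899 is true
  mean reviewer score ≤ 3.5: 3 ≤ 3.5 is true
Combine:
[1.1.3.1.1] true AND true = true
[1.1.3.1] NOT true = false
[1.1.3] NOT false = true
[1.1] true AND true AND true = true
[1.2.2] true AND false = false
[1.2.3.1] false OR true = true
[1.2.3] NOT true = false
[1.2] false AND false AND false = false
[1] true AND false = false
[2.1.2.1] false AND false = false
[2.1.2] NOT false = true
[2.1] true AND true = true
[2.2] false AND false AND false = false
[2.3.1] false OR false = false
[2.3.2] true → true = true
[2.3] exactly-one(false, true) = true
[2] true AND false AND true = false
[root] false → false (antecedent false ⇒ implication holds) = true
Overall: true → funded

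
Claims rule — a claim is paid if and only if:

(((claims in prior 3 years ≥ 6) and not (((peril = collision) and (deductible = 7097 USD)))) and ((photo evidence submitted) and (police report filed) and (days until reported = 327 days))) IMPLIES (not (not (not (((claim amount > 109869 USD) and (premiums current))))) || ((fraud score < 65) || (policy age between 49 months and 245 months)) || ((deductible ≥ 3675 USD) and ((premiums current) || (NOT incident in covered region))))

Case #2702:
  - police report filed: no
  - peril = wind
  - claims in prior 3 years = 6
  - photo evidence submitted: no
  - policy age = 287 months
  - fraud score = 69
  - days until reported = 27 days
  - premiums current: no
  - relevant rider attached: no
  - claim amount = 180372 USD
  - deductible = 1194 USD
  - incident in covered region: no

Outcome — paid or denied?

Atomic conditions:
  claims in prior 3 years ≥ 6: 6 ≥ 6 is true
  peril = collision: wind == collision is false
  deductible = 7097 USD: 1194 == 7097 is false
  photo evidence submitted: no → false
  police report filed: no → false
  days until reported = 327 days: 27 == 327 is false
  claim amount > 109869 USD: 180372 > 109869 is true
  premiums current: no → false
  fraud score < 65: 69 < 65 is false
  policy age between 49 months and 245 months: 287 in [49, 245] is false
  deductible ≥ 3675 USD: 1194 ≥ 3675 is false
  NOT incident in covered region: no → true
Combine:
[1.1.2.1] false AND false = false
[1.1.2] NOT false = true
[1.1] true AND true = true
[1.2] false AND false AND false = false
[1] true AND false = false
[2.1.1.1.1] true AND false = false
[2.1.1.1] NOT false = true
[2.1.1] NOT true = false
[2.1] NOT false = true
[2.2] false OR false = false
[2.3.2] false OR true = true
[2.3] false AND true = false
[2] true OR false OR false = true
[root] false → true (antecedent false ⇒ implication holds) = true
Overall: true → paid

Paid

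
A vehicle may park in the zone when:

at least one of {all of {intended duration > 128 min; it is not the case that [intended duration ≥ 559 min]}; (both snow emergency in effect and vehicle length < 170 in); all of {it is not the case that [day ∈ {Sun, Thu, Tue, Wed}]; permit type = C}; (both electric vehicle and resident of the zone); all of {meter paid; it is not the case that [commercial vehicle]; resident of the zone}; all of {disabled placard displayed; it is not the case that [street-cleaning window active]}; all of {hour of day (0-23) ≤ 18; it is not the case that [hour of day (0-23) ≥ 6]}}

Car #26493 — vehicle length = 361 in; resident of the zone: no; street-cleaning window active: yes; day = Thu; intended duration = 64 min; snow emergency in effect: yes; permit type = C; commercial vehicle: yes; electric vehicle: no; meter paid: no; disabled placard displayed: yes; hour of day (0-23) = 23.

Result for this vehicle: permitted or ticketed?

Ticketed

Atomic conditions:
  intended duration > 128 min: 64 > 128 is false
  intended duration ≥ 559 min: 64 ≥ 559 is false
  snow emergency in effect: yes → true
  vehicle length < 170 in: 361 < 170 is false
  day ∈ {Sun, Thu, Tue, Wed}: Thu is in the set → true
  permit type = C: C == C is true
  electric vehicle: no → false
  resident of the zone: no → false
  meter paid: no → false
  commercial vehicle: yes → true
  disabled placard displayed: yes → true
  street-cleaning window active: yes → true
  hour of day (0-23) ≤ 18: 23 ≤ 18 is false
  hour of day (0-23) ≥ 6: 23 ≥ 6 is true
Combine:
[1.2] NOT false = true
[1] false AND true = false
[2] true AND false = false
[3.1] NOT true = false
[3] false AND true = false
[4] false AND false = false
[5.2] NOT true = false
[5] false AND false AND false = false
[6.2] NOT true = false
[6] true AND false = false
[7.2] NOT true = false
[7] false AND false = false
[root] false OR false OR false OR false OR false OR false OR false = false
Overall: false → ticketed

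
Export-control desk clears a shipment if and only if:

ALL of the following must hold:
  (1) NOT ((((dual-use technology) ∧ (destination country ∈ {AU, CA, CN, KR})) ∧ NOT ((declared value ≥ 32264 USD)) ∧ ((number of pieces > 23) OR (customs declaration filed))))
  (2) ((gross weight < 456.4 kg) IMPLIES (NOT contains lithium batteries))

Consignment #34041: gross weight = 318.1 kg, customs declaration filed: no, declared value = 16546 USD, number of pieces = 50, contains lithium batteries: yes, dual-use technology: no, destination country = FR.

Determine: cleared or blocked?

Atomic conditions:
  dual-use technology: no → false
  destination country ∈ {AU, CA, CN, KR}: FR is not in the set → false
  declared value ≥ 32264 USD: 16546 ≥ 32264 is false
  number of pieces > 23: 50 > 23 is true
  customs declaration filed: no → false
  gross weight < 456.4 kg: 318.1 < 456.4 is true
  NOT contains lithium batteries: yes → false
Combine:
[1.1.1] false AND false = false
[1.1.2] NOT false = true
[1.1.3] true OR false = true
[1.1] false AND true AND true = false
[1] NOT false = true
[2] true → false = false
[root] true AND false = false
Overall: false → blocked

Blocked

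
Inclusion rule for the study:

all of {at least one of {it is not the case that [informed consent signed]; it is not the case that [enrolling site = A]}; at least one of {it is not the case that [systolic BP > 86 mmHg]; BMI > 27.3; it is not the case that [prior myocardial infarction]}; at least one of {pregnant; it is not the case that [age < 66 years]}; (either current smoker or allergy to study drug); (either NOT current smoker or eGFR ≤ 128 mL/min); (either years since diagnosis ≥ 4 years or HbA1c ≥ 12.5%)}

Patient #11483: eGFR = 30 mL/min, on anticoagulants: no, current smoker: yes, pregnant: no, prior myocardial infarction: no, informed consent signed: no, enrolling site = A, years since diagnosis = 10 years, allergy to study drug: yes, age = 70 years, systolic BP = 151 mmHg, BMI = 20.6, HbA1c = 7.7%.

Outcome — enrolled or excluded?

Atomic conditions:
  informed consent signed: no → false
  enrolling site = A: A == A is true
  systolic BP > 86 mmHg: 151 > 86 is true
  BMI > 27.3: 20.6 > 27.3 is false
  prior myocardial infarction: no → false
  pregnant: no → false
  age < 66 years: 70 < 66 is false
  current smoker: yes → true
  allergy to study drug: yes → true
  NOT current smoker: yes → false
  eGFR ≤ 128 mL/min: 30 ≤ 128 is true
  years since diagnosis ≥ 4 years: 10 ≥ 4 is true
  HbA1c ≥ 12.5%: 7.7 ≥ 12.5 is false
Combine:
[1.1] NOT false = true
[1.2] NOT true = false
[1] true OR false = true
[2.1] NOT true = false
[2.3] NOT false = true
[2] false OR false OR true = true
[3.2] NOT false = true
[3] false OR true = true
[4] true OR true = true
[5] false OR true = true
[6] true OR false = true
[root] true AND true AND true AND true AND true AND true = true
Overall: true → enrolled

Enrolled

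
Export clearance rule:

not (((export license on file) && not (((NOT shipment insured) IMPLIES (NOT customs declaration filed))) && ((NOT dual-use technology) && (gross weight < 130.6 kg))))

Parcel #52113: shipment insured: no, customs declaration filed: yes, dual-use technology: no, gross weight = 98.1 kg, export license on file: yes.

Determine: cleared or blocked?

Blocked

Atomic conditions:
  export license on file: yes → true
  NOT shipment insured: no → true
  NOT customs declaration filed: yes → false
  NOT dual-use technology: no → true
  gross weight < 130.6 kg: 98.1 < 130.6 is true
Combine:
[1.2.1] true → false = false
[1.2] NOT false = true
[1.3] true AND true = true
[1] true AND true AND true = true
[root] NOT true = false
Overall: false → blocked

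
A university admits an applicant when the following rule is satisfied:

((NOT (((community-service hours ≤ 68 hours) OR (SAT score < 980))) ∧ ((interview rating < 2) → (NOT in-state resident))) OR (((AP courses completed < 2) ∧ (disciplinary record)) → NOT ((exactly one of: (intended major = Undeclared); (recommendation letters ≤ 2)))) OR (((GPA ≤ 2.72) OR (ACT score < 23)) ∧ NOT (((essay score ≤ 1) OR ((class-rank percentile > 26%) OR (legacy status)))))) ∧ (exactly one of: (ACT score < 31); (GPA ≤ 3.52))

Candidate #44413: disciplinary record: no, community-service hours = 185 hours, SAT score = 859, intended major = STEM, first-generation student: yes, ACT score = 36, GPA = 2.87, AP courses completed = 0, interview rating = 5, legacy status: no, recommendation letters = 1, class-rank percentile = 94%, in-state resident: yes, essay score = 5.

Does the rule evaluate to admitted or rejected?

Atomic conditions:
  community-service hours ≤ 68 hours: 185 ≤ 68 is false
  SAT score < 980: 859 < 980 is true
  interview rating < 2: 5 < 2 is false
  NOT in-state resident: yes → false
  AP courses completed < 2: 0 < 2 is true
  disciplinary record: no → false
  intended major = Undeclared: STEM == Undeclared is false
  recommendation letters ≤ 2: 1 ≤ 2 is true
  GPA ≤ 2.72: 2.87 ≤ 2.72 is false
  ACT score < 23: 36 < 23 is false
  essay score ≤ 1: 5 ≤ 1 is false
  class-rank percentile > 26%: 94 > 26 is true
  legacy status: no → false
  ACT score < 31: 36 < 31 is false
  GPA ≤ 3.52: 2.87 ≤ 3.52 is true
Combine:
[1.1.1.1] false OR true = true
[1.1.1] NOT true = false
[1.1.2] false → false (antecedent false ⇒ implication holds) = true
[1.1] false AND true = false
[1.2.1] true AND false = false
[1.2.2.1] exactly-one(false, true) = true
[1.2.2] NOT true = false
[1.2] false → false (antecedent false ⇒ implication holds) = true
[1.3.1] false OR false = false
[1.3.2.1.2] true OR false = true
[1.3.2.1] false OR true = true
[1.3.2] NOT true = false
[1.3] false AND false = false
[1] false OR true OR false = true
[2] exactly-one(false, true) = true
[root] true AND true = true
Overall: true → admitted

Admitted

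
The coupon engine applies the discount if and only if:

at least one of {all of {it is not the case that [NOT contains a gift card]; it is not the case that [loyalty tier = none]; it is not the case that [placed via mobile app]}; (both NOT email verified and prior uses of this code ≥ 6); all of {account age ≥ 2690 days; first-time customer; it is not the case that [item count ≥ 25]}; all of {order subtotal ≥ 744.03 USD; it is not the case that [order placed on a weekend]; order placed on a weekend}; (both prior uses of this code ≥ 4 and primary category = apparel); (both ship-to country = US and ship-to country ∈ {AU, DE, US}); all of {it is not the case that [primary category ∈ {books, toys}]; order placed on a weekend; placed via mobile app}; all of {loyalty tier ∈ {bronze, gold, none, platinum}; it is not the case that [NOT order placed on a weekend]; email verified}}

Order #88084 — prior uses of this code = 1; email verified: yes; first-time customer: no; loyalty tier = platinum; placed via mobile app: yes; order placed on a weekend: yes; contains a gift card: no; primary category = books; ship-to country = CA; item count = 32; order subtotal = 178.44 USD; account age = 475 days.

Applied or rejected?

Applied

Atomic conditions:
  NOT contains a gift card: no → true
  loyalty tier = none: platinum == none is false
  placed via mobile app: yes → true
  NOT email verified: yes → false
  prior uses of this code ≥ 6: 1 ≥ 6 is false
  account age ≥ 2690 days: 475 ≥ 2690 is false
  first-time customer: no → false
  item count ≥ 25: 32 ≥ 25 is true
  order subtotal ≥ 744.03 USD: 178.44 ≥ 744.03 is false
  order placed on a weekend: yes → true
  prior uses of this code ≥ 4: 1 ≥ 4 is false
  primary category = apparel: books == apparel is false
  ship-to country = US: CA == US is false
  ship-to country ∈ {AU, DE, US}: CA is not in the set → false
  primary category ∈ {books, toys}: books is in the set → true
  loyalty tier ∈ {bronze, gold, none, platinum}: platinum is in the set → true
  NOT order placed on a weekend: yes → false
  email verified: yes → true
Combine:
[1.1] NOT true = false
[1.2] NOT false = true
[1.3] NOT true = false
[1] false AND true AND false = false
[2] false AND false = false
[3.3] NOT true = false
[3] false AND false AND false = false
[4.2] NOT true = false
[4] false AND false AND true = false
[5] false AND false = false
[6] false AND false = false
[7.1] NOT true = false
[7] false AND true AND true = false
[8.2] NOT false = true
[8] true AND true AND true = true
[root] false OR false OR false OR false OR false OR false OR false OR true = true
Overall: true → applied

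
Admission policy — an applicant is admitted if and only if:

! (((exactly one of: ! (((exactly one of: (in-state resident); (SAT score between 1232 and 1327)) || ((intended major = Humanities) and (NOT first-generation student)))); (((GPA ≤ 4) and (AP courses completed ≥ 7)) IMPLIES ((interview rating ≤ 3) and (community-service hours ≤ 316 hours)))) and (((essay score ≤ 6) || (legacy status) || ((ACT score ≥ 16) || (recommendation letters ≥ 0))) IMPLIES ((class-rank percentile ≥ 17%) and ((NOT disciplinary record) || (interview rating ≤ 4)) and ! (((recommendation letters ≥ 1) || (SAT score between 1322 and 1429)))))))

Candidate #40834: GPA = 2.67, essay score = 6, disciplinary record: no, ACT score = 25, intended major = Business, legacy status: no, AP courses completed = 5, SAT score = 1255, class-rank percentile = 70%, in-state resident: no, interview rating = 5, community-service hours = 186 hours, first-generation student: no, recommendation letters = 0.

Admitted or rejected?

Rejected

Atomic conditions:
  in-state resident: no → false
  SAT score between 1232 and 1327: 1255 in [1232, 1327] is true
  intended major = Humanities: Business == Humanities is false
  NOT first-generation student: no → true
  GPA ≤ 4: 2.67 ≤ 4 is true
  AP courses completed ≥ 7: 5 ≥ 7 is false
  interview rating ≤ 3: 5 ≤ 3 is false
  community-service hours ≤ 316 hours: 186 ≤ 316 is true
  essay score ≤ 6: 6 ≤ 6 is true
  legacy status: no → false
  ACT score ≥ 16: 25 ≥ 16 is true
  recommendation letters ≥ 0: 0 ≥ 0 is true
  class-rank percentile ≥ 17%: 70 ≥ 17 is true
  NOT disciplinary record: no → true
  interview rating ≤ 4: 5 ≤ 4 is false
  recommendation letters ≥ 1: 0 ≥ 1 is false
  SAT score between 1322 and 1429: 1255 in [1322, 1429] is false
Combine:
[1.1.1.1.1] exactly-one(false, true) = true
[1.1.1.1.2] false AND true = false
[1.1.1.1] true OR false = true
[1.1.1] NOT true = false
[1.1.2.1] true AND false = false
[1.1.2.2] false AND true = false
[1.1.2] false → false (antecedent false ⇒ implication holds) = true
[1.1] exactly-one(false, true) = true
[1.2.1.3] true OR true = true
[1.2.1] true OR false OR true = true
[1.2.2.2] true OR false = true
[1.2.2.3.1] false OR false = false
[1.2.2.3] NOT false = true
[1.2.2] true AND true AND true = true
[1.2] true → true = true
[1] true AND true = true
[root] NOT true = false
Overall: false → rejected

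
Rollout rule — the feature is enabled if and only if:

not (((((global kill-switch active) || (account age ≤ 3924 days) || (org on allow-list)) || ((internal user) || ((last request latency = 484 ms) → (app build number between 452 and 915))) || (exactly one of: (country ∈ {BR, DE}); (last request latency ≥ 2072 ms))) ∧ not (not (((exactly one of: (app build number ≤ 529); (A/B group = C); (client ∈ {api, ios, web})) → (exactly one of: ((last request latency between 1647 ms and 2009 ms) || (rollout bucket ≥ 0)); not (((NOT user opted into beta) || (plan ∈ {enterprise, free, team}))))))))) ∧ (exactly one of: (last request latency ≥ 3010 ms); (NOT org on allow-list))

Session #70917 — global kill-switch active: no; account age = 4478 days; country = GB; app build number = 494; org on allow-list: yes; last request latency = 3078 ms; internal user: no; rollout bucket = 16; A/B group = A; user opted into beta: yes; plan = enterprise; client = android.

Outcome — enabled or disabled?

Disabled

Atomic conditions:
  global kill-switch active: no → false
  account age ≤ 3924 days: 4478 ≤ 3924 is false
  org on allow-list: yes → true
  internal user: no → false
  last request latency = 484 ms: 3078 == 484 is false
  app build number between 452 and 915: 494 in [452, 915] is true
  country ∈ {BR, DE}: GB is not in the set → false
  last request latency ≥ 2072 ms: 3078 ≥ 2072 is true
  app build number ≤ 529: 494 ≤ 529 is true
  A/B group = C: A == C is false
  client ∈ {api, ios, web}: android is not in the set → false
  last request latency between 1647 ms and 2009 ms: 3078 in [1647, 2009] is false
  rollout bucket ≥ 0: 16 ≥ 0 is true
  NOT user opted into beta: yes → false
  plan ∈ {enterprise, free, team}: enterprise is in the set → true
  last request latency ≥ 3010 ms: 3078 ≥ 3010 is true
  NOT org on allow-list: yes → false
Combine:
[1.1.1.1] false OR false OR true = true
[1.1.1.2.2] false → true (antecedent false ⇒ implication holds) = true
[1.1.1.2] false OR true = true
[1.1.1.3] exactly-one(false, true) = true
[1.1.1] true OR true OR true = true
[1.1.2.1.1.1] exactly-one(true, false, false) = true
[1.1.2.1.1.2.1] false OR true = true
[1.1.2.1.1.2.2.1] false OR true = true
[1.1.2.1.1.2.2] NOT true = false
[1.1.2.1.1.2] exactly-one(true, false) = true
[1.1.2.1.1] true → true = true
[1.1.2.1] NOT true = false
[1.1.2] NOT false = true
[1.1] true AND true = true
[1] NOT true = false
[2] exactly-one(true, false) = true
[root] false AND true = false
Overall: false → disabled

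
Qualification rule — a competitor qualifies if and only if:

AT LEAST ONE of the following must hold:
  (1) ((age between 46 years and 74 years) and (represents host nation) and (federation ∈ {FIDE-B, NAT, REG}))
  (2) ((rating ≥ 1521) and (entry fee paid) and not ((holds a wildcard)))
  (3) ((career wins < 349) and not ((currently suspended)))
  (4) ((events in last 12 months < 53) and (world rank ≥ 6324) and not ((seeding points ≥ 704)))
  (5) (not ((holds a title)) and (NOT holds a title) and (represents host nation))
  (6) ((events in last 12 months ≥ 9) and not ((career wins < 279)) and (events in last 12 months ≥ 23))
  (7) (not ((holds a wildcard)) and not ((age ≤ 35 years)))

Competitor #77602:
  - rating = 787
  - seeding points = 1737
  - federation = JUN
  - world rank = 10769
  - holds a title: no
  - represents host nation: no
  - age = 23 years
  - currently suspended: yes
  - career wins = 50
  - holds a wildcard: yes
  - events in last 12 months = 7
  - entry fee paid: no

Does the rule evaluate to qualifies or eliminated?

Atomic conditions:
  age between 46 years and 74 years: 23 in [46, 74] is false
  represents host nation: no → false
  federation ∈ {FIDE-B, NAT, REG}: JUN is not in the set → false
  rating ≥ 1521: 787 ≥ 1521 is false
  entry fee paid: no → false
  holds a wildcard: yes → true
  career wins < 349: 50 < 349 is true
  currently suspended: yes → true
  events in last 12 months < 53: 7 < 53 is true
  world rank ≥ 6324: 10769 ≥ 6324 is true
  seeding points ≥ 704: 1737 ≥ 704 is true
  holds a title: no → false
  NOT holds a title: no → true
  events in last 12 months ≥ 9: 7 ≥ 9 is false
  career wins < 279: 50 < 279 is true
  events in last 12 months ≥ 23: 7 ≥ 23 is false
  age ≤ 35 years: 23 ≤ 35 is true
Combine:
[1] false AND false AND false = false
[2.3] NOT true = false
[2] false AND false AND false = false
[3.2] NOT true = false
[3] true AND false = false
[4.3] NOT true = false
[4] true AND true AND false = false
[5.1] NOT false = true
[5] true AND true AND false = false
[6.2] NOT true = false
[6] false AND false AND false = false
[7.1] NOT true = false
[7.2] NOT true = false
[7] false AND false = false
[root] false OR false OR false OR false OR false OR false OR false = false
Overall: false → eliminated

Eliminated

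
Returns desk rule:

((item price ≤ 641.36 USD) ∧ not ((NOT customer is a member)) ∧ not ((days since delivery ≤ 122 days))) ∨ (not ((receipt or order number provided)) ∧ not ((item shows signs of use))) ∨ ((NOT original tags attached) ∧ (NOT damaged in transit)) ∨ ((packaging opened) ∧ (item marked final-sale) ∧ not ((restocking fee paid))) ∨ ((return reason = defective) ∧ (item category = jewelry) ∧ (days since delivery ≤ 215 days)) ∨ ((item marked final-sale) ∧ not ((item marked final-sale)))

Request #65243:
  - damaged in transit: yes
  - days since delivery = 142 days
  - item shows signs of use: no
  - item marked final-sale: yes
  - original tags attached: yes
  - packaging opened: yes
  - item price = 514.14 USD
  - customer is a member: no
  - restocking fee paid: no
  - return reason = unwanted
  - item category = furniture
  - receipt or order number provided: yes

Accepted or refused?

Atomic conditions:
  item price ≤ 641.36 USD: 514.14 ≤ 641.36 is true
  NOT customer is a member: no → true
  days since delivery ≤ 122 days: 142 ≤ 122 is false
  receipt or order number provided: yes → true
  item shows signs of use: no → false
  NOT original tags attached: yes → false
  NOT damaged in transit: yes → false
  packaging opened: yes → true
  item marked final-sale: yes → true
  restocking fee paid: no → false
  return reason = defective: unwanted == defective is false
  item category = jewelry: furniture == jewelry is false
  days since delivery ≤ 215 days: 142 ≤ 215 is true
Combine:
[1.2] NOT true = false
[1.3] NOT false = true
[1] true AND false AND true = false
[2.1] NOT true = false
[2.2] NOT false = true
[2] false AND true = false
[3] false AND false = false
[4.3] NOT false = true
[4] true AND true AND true = true
[5] false AND false AND true = false
[6.2] NOT true = false
[6] true AND false = false
[root] false OR false OR false OR true OR false OR false = true
Overall: true → accepted

Accepted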